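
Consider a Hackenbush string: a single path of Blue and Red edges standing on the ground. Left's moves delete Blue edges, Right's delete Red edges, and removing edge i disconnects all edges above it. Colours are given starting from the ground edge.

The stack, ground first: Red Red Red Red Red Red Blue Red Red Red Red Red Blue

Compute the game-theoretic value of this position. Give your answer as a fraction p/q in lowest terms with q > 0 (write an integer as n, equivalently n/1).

-765/128

1 of 13 · R · max L −∞ · min R 0 -> -1
2 of 13 · RR · max L −∞ · min R -1 -> -2
3 of 13 · RRR · max L −∞ · min R -2 -> -3
4 of 13 · RRRR · max L −∞ · min R -3 -> -4
5 of 13 · RRRRR · max L −∞ · min R -4 -> -5
6 of 13 · RRRRRR · max L −∞ · min R -5 -> -6
7 of 13 · RRRRRRB · max L -6 · min R -5 -> -11/2
8 of 13 · RRRRRRBR · max L -6 · min R -11/2 -> -23/4
9 of 13 · RRRRRRBRR · max L -6 · min R -23/4 -> -47/8
10 of 13 · RRRRRRBRRR · max L -6 · min R -47/8 -> -95/16
11 of 13 · RRRRRRBRRRR · max L -6 · min R -95/16 -> -191/32
12 of 13 · RRRRRRBRRRRR · max L -6 · min R -191/32 -> -383/64
13 of 13 · RRRRRRBRRRRRB · max L -383/64 · min R -191/32 -> -765/128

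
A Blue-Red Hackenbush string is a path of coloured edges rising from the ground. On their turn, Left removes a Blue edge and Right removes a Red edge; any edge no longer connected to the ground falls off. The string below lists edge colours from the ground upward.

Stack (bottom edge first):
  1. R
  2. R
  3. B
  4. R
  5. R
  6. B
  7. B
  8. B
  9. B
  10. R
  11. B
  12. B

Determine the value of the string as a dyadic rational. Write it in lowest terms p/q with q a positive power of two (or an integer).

Build value(s[:k]) for k = 1..12, string s = R R B R R B B B B R B B.
value_1 [R]  L=[·]  R=[0]  so -1
value_2 [RR]  L=[·]  R=[-1, 0]  so -2
value_3 [RRB]  L=[-2]  R=[-1, 0]  so -3/2
value_4 [RRBR]  L=[-2]  R=[-3/2, -1, 0]  so -7/4
value_5 [RRBRR]  L=[-2]  R=[-7/4, -3/2, -1, 0]  so -15/8
value_6 [RRBRRB]  L=[-2, -15/8]  R=[-7/4, -3/2, -1, 0]  so -29/16
value_7 [RRBRRBB]  L=[-2, -15/8, -29/16]  R=[-7/4, -3/2, -1, 0]  so -57/32
value_8 [RRBRRBBB]  L=[-2, -15/8, -29/16, -57/32]  R=[-7/4, -3/2, -1, 0]  so -113/64
value_9 [RRBRRBBBB]  L=[-2, -15/8, -29/16, -57/32, -113/64]  R=[-7/4, -3/2, -1, 0]  so -225/128
value_10 [RRBRRBBBBR]  L=[-2, -15/8, -29/16, -57/32, -113/64]  R=[-225/128, -7/4, -3/2, -1, 0]  so -451/256
value_11 [RRBRRBBBBRB]  L=[-2, -15/8, -29/16, -57/32, -113/64, -451/256]  R=[-225/128, -7/4, -3/2, -1, 0]  so -901/512
value_12 [RRBRRBBBBRBB]  L=[-2, -15/8, -29/16, -57/32, -113/64, -451/256, -901/512]  R=[-225/128, -7/4, -3/2, -1, 0]  so -1801/1024

-1801/1024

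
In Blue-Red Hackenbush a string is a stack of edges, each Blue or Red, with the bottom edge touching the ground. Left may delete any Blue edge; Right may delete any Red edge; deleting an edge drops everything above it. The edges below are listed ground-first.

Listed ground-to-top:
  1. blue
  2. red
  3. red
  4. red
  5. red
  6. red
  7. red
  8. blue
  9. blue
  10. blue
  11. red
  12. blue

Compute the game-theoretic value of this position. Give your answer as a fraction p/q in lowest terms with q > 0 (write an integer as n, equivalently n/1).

Recurse on prefixes of the 12-edge string blue red red red red red red blue blue blue red blue:
G_1 [b]  L=[0]  R=[]  gives 1
G_2 [br]  L=[0]  R=[1]  gives 1/2
G_3 [brr]  L=[0]  R=[1/2 1]  gives 1/4
G_4 [brrr]  L=[0]  R=[1/4 1/2 1]  gives 1/8
G_5 [brrrr]  L=[0]  R=[1/8 1/4 1/2 1]  gives 1/16
G_6 [brrrrr]  L=[0]  R=[1/16 1/8 1/4 1/2 1]  gives 1/32
G_7 [brrrrrr]  L=[0]  R=[1/32 1/16 1/8 1/4 1/2 1]  gives 1/64
G_8 [brrrrrrb]  L=[0 1/64]  R=[1/32 1/16 1/8 1/4 1/2 1]  gives 3/128
G_9 [brrrrrrbb]  L=[0 1/64 3/128]  R=[1/32 1/16 1/8 1/4 1/2 1]  gives 7/256
G_10 [brrrrrrbbb]  L=[0 1/64 3/128 7/256]  R=[1/32 1/16 1/8 1/4 1/2 1]  gives 15/512
G_11 [brrrrrrbbbr]  L=[0 1/64 3/128 7/256]  R=[15/512 1/32 1/16 1/8 1/4 1/2 1]  gives 29/1024
G_12 [brrrrrrbbbrb]  L=[0 1/64 3/128 7/256 29/1024]  R=[15/512 1/32 1/16 1/8 1/4 1/2 1]  gives 59/2048

59/2048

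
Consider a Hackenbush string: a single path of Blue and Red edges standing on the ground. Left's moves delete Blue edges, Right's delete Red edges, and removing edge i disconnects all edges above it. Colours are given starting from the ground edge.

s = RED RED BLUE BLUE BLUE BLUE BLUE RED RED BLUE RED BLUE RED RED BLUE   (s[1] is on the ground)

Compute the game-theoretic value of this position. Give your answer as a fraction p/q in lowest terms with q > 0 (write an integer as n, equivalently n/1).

-8621/8192

R: Left { (no moves) }, Right { 0 } — simplest -1
RR: Left { (no moves) }, Right { -1,0 } — simplest -2
RRB: Left { -2 }, Right { -1,0 } — simplest -3/2
RRBB: Left { -2,-3/2 }, Right { -1,0 } — simplest -5/4
RRBBB: Left { -2,-3/2,-5/4 }, Right { -1,0 } — simplest -9/8
RRBBBB: Left { -2,-3/2,-5/4,-9/8 }, Right { -1,0 } — simplest -17/16
RRBBBBB: Left { -2,-3/2,-5/4,-9/8,-17/16 }, Right { -1,0 } — simplest -33/32
RRBBBBBR: Left { -2,-3/2,-5/4,-9/8,-17/16 }, Right { -33/32,-1,0 } — simplest -67/64
RRBBBBBRR: Left { -2,-3/2,-5/4,-9/8,-17/16 }, Right { -67/64,-33/32,-1,0 } — simplest -135/128
RRBBBBBRRB: Left { -2,-3/2,-5/4,-9/8,-17/16,-135/128 }, Right { -67/64,-33/32,-1,0 } — simplest -269/256
RRBBBBBRRBR: Left { -2,-3/2,-5/4,-9/8,-17/16,-135/128 }, Right { -269/256,-67/64,-33/32,-1,0 } — simplest -539/512
RRBBBBBRRBRB: Left { -2,-3/2,-5/4,-9/8,-17/16,-135/128,-539/512 }, Right { -269/256,-67/64,-33/32,-1,0 } — simplest -1077/1024
RRBBBBBRRBRBR: Left { -2,-3/2,-5/4,-9/8,-17/16,-135/128,-539/512 }, Right { -1077/1024,-269/256,-67/64,-33/32,-1,0 } — simplest -2155/2048
RRBBBBBRRBRBRR: Left { -2,-3/2,-5/4,-9/8,-17/16,-135/128,-539/512 }, Right { -2155/2048,-1077/1024,-269/256,-67/64,-33/32,-1,0 } — simplest -4311/4096
RRBBBBBRRBRBRRB: Left { -2,-3/2,-5/4,-9/8,-17/16,-135/128,-539/512,-4311/4096 }, Right { -2155/2048,-1077/1024,-269/256,-67/64,-33/32,-1,0 } — simplest -8621/8192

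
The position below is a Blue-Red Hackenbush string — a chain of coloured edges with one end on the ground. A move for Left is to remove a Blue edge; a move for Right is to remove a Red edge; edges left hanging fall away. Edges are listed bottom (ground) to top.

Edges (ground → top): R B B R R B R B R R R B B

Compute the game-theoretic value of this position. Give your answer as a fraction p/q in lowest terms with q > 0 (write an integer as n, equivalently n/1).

-1721/4096

R: Left {  }, Right { 0 } = simplest -1
RB: Left { -1 }, Right { 0 } = simplest -1/2
RBB: Left { -1, -1/2 }, Right { 0 } = simplest -1/4
RBBR: Left { -1, -1/2 }, Right { -1/4, 0 } = simplest -3/8
RBBRR: Left { -1, -1/2 }, Right { -3/8, -1/4, 0 } = simplest -7/16
RBBRRB: Left { -1, -1/2, -7/16 }, Right { -3/8, -1/4, 0 } = simplest -13/32
RBBRRBR: Left { -1, -1/2, -7/16 }, Right { -13/32, -3/8, -1/4, 0 } = simplest -27/64
RBBRRBRB: Left { -1, -1/2, -7/16, -27/64 }, Right { -13/32, -3/8, -1/4, 0 } = simplest -53/128
RBBRRBRBR: Left { -1, -1/2, -7/16, -27/64 }, Right { -53/128, -13/32, -3/8, -1/4, 0 } = simplest -107/256
RBBRRBRBRR: Left { -1, -1/2, -7/16, -27/64 }, Right { -107/256, -53/128, -13/32, -3/8, -1/4, 0 } = simplest -215/512
RBBRRBRBRRR: Left { -1, -1/2, -7/16, -27/64 }, Right { -215/512, -107/256, -53/128, -13/32, -3/8, -1/4, 0 } = simplest -431/1024
RBBRRBRBRRRB: Left { -1, -1/2, -7/16, -27/64, -431/1024 }, Right { -215/512, -107/256, -53/128, -13/32, -3/8, -1/4, 0 } = simplest -861/2048
RBBRRBRBRRRBB: Left { -1, -1/2, -7/16, -27/64, -431/1024, -861/2048 }, Right { -215/512, -107/256, -53/128, -13/32, -3/8, -1/4, 0 } = simplest -1721/4096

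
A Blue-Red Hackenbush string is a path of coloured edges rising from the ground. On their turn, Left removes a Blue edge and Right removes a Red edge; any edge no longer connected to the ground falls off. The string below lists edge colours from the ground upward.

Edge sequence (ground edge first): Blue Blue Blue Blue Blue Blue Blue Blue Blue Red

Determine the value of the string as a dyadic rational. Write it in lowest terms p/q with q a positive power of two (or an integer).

Prefix values for Blue Blue Blue Blue Blue Blue Blue Blue Blue Red via {L|R} + simplicity:
B: Left { 0 }, Right {  } so simplest 1
BB: Left { 0, 1 }, Right {  } so simplest 2
BBB: Left { 0, 1, 2 }, Right {  } so simplest 3
BBBB: Left { 0, 1, 2, 3 }, Right {  } so simplest 4
BBBBB: Left { 0, 1, 2, 3, 4 }, Right {  } so simplest 5
BBBBBB: Left { 0, 1, 2, 3, 4, 5 }, Right {  } so simplest 6
BBBBBBB: Left { 0, 1, 2, 3, 4, 5, 6 }, Right {  } so simplest 7
BBBBBBBB: Left { 0, 1, 2, 3, 4, 5, 6, 7 }, Right {  } so simplest 8
BBBBBBBBB: Left { 0, 1, 2, 3, 4, 5, 6, 7, 8 }, Right {  } so simplest 9
BBBBBBBBBR: Left { 0, 1, 2, 3, 4, 5, 6, 7, 8 }, Right { 9 } so simplest 17/2

17/2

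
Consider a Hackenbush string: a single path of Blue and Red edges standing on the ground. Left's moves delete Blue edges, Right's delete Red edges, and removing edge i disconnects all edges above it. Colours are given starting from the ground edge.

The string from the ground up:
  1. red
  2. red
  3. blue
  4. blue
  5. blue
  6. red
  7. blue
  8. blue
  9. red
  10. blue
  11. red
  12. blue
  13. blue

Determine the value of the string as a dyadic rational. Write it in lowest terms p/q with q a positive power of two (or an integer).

1 of 13 · r · max L −∞ · min R 0 gives -1
2 of 13 · rr · max L −∞ · min R -1 gives -2
3 of 13 · rrb · max L -2 · min R -1 gives -3/2
4 of 13 · rrbb · max L -3/2 · min R -1 gives -5/4
5 of 13 · rrbbb · max L -5/4 · min R -1 gives -9/8
6 of 13 · rrbbbr · max L -5/4 · min R -9/8 gives -19/16
7 of 13 · rrbbbrb · max L -19/16 · min R -9/8 gives -37/32
8 of 13 · rrbbbrbb · max L -37/32 · min R -9/8 gives -73/64
9 of 13 · rrbbbrbbr · max L -37/32 · min R -73/64 gives -147/128
10 of 13 · rrbbbrbbrb · max L -147/128 · min R -73/64 gives -293/256
11 of 13 · rrbbbrbbrbr · max L -147/128 · min R -293/256 gives -587/512
12 of 13 · rrbbbrbbrbrb · max L -587/512 · min R -293/256 gives -1173/1024
13 of 13 · rrbbbrbbrbrbb · max L -1173/1024 · min R -293/256 gives -2345/2048

-2345/2048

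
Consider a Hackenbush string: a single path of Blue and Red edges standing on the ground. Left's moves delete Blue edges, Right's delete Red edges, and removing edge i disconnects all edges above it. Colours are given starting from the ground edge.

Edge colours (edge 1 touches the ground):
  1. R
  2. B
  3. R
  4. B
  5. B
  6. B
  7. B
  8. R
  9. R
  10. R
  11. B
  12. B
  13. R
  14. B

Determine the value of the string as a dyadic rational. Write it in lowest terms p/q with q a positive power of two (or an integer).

-4325/8192

Build G(s[:k]) for k = 1..14, string s = R B R B B B B R R R B B R B.
1 of 14 · R · max L −∞ · min R 0 ⇒ -1
2 of 14 · RB · max L -1 · min R 0 ⇒ -1/2
3 of 14 · RBR · max L -1 · min R -1/2 ⇒ -3/4
4 of 14 · RBRB · max L -3/4 · min R -1/2 ⇒ -5/8
5 of 14 · RBRBB · max L -5/8 · min R -1/2 ⇒ -9/16
6 of 14 · RBRBBB · max L -9/16 · min R -1/2 ⇒ -17/32
7 of 14 · RBRBBBB · max L -17/32 · min R -1/2 ⇒ -33/64
8 of 14 · RBRBBBBR · max L -17/32 · min R -33/64 ⇒ -67/128
9 of 14 · RBRBBBBRR · max L -17/32 · min R -67/128 ⇒ -135/256
10 of 14 · RBRBBBBRRR · max L -17/32 · min R -135/256 ⇒ -271/512
11 of 14 · RBRBBBBRRRB · max L -271/512 · min R -135/256 ⇒ -541/1024
12 of 14 · RBRBBBBRRRBB · max L -541/1024 · min R -135/256 ⇒ -1081/2048
13 of 14 · RBRBBBBRRRBBR · max L -541/1024 · min R -1081/2048 ⇒ -2163/4096
14 of 14 · RBRBBBBRRRBBRB · max L -2163/4096 · min R -1081/2048 ⇒ -4325/8192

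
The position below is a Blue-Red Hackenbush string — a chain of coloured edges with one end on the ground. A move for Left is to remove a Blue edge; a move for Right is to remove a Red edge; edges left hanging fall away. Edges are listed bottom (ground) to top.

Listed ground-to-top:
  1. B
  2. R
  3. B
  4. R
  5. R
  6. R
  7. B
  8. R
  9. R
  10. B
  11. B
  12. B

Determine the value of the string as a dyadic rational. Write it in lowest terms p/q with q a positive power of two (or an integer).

G_1 [B]  L=[0]  R=[]  ⇒ 1
G_2 [BR]  L=[0]  R=[1]  ⇒ 1/2
G_3 [BRB]  L=[0,1/2]  R=[1]  ⇒ 3/4
G_4 [BRBR]  L=[0,1/2]  R=[3/4,1]  ⇒ 5/8
G_5 [BRBRR]  L=[0,1/2]  R=[5/8,3/4,1]  ⇒ 9/16
G_6 [BRBRRR]  L=[0,1/2]  R=[9/16,5/8,3/4,1]  ⇒ 17/32
G_7 [BRBRRRB]  L=[0,1/2,17/32]  R=[9/16,5/8,3/4,1]  ⇒ 35/64
G_8 [BRBRRRBR]  L=[0,1/2,17/32]  R=[35/64,9/16,5/8,3/4,1]  ⇒ 69/128
G_9 [BRBRRRBRR]  L=[0,1/2,17/32]  R=[69/128,35/64,9/16,5/8,3/4,1]  ⇒ 137/256
G_10 [BRBRRRBRRB]  L=[0,1/2,17/32,137/256]  R=[69/128,35/64,9/16,5/8,3/4,1]  ⇒ 275/512
G_11 [BRBRRRBRRBB]  L=[0,1/2,17/32,137/256,275/512]  R=[69/128,35/64,9/16,5/8,3/4,1]  ⇒ 551/1024
G_12 [BRBRRRBRRBBB]  L=[0,1/2,17/32,137/256,275/512,551/1024]  R=[69/128,35/64,9/16,5/8,3/4,1]  ⇒ 1103/2048

1103/2048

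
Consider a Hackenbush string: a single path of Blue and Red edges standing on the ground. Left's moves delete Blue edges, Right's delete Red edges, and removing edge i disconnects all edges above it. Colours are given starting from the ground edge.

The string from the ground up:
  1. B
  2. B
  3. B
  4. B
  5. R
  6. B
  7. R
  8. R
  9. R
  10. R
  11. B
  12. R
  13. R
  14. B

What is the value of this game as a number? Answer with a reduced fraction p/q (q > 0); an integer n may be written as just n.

3603/1024

val(B) = { 0 | ∅ } -> 1
val(BB) = { 0; 1 | ∅ } -> 2
val(BBB) = { 0; 1; 2 | ∅ } -> 3
val(BBBB) = { 0; 1; 2; 3 | ∅ } -> 4
val(BBBBR) = { 0; 1; 2; 3 | 4 } -> 7/2
val(BBBBRB) = { 0; 1; 2; 3; 7/2 | 4 } -> 15/4
val(BBBBRBR) = { 0; 1; 2; 3; 7/2 | 15/4; 4 } -> 29/8
val(BBBBRBRR) = { 0; 1; 2; 3; 7/2 | 29/8; 15/4; 4 } -> 57/16
val(BBBBRBRRR) = { 0; 1; 2; 3; 7/2 | 57/16; 29/8; 15/4; 4 } -> 113/32
val(BBBBRBRRRR) = { 0; 1; 2; 3; 7/2 | 113/32; 57/16; 29/8; 15/4; 4 } -> 225/64
val(BBBBRBRRRRB) = { 0; 1; 2; 3; 7/2; 225/64 | 113/32; 57/16; 29/8; 15/4; 4 } -> 451/128
val(BBBBRBRRRRBR) = { 0; 1; 2; 3; 7/2; 225/64 | 451/128; 113/32; 57/16; 29/8; 15/4; 4 } -> 901/256
val(BBBBRBRRRRBRR) = { 0; 1; 2; 3; 7/2; 225/64 | 901/256; 451/128; 113/32; 57/16; 29/8; 15/4; 4 } -> 1801/512
val(BBBBRBRRRRBRRB) = { 0; 1; 2; 3; 7/2; 225/64; 1801/512 | 901/256; 451/128; 113/32; 57/16; 29/8; 15/4; 4 } -> 3603/1024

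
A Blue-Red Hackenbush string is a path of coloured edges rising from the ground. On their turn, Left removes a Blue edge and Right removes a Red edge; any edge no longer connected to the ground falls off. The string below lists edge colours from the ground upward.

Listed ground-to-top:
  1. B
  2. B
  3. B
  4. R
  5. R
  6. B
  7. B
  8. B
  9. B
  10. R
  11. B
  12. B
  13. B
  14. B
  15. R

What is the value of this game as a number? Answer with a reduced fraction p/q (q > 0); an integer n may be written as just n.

v_1 [B]  L=[0]  R=[(no moves)]  => 1
v_2 [BB]  L=[0; 1]  R=[(no moves)]  => 2
v_3 [BBB]  L=[0; 1; 2]  R=[(no moves)]  => 3
v_4 [BBBR]  L=[0; 1; 2]  R=[3]  => 5/2
v_5 [BBBRR]  L=[0; 1; 2]  R=[5/2; 3]  => 9/4
v_6 [BBBRRB]  L=[0; 1; 2; 9/4]  R=[5/2; 3]  => 19/8
v_7 [BBBRRBB]  L=[0; 1; 2; 9/4; 19/8]  R=[5/2; 3]  => 39/16
v_8 [BBBRRBBB]  L=[0; 1; 2; 9/4; 19/8; 39/16]  R=[5/2; 3]  => 79/32
v_9 [BBBRRBBBB]  L=[0; 1; 2; 9/4; 19/8; 39/16; 79/32]  R=[5/2; 3]  => 159/64
v_10 [BBBRRBBBBR]  L=[0; 1; 2; 9/4; 19/8; 39/16; 79/32]  R=[159/64; 5/2; 3]  => 317/128
v_11 [BBBRRBBBBRB]  L=[0; 1; 2; 9/4; 19/8; 39/16; 79/32; 317/128]  R=[159/64; 5/2; 3]  => 635/256
v_12 [BBBRRBBBBRBB]  L=[0; 1; 2; 9/4; 19/8; 39/16; 79/32; 317/128; 635/256]  R=[159/64; 5/2; 3]  => 1271/512
v_13 [BBBRRBBBBRBBB]  L=[0; 1; 2; 9/4; 19/8; 39/16; 79/32; 317/128; 635/256; 1271/512]  R=[159/64; 5/2; 3]  => 2543/1024
v_14 [BBBRRBBBBRBBBB]  L=[0; 1; 2; 9/4; 19/8; 39/16; 79/32; 317/128; 635/256; 1271/512; 2543/1024]  R=[159/64; 5/2; 3]  => 5087/2048
v_15 [BBBRRBBBBRBBBBR]  L=[0; 1; 2; 9/4; 19/8; 39/16; 79/32; 317/128; 635/256; 1271/512; 2543/1024]  R=[5087/2048; 159/64; 5/2; 3]  => 10173/4096

10173/4096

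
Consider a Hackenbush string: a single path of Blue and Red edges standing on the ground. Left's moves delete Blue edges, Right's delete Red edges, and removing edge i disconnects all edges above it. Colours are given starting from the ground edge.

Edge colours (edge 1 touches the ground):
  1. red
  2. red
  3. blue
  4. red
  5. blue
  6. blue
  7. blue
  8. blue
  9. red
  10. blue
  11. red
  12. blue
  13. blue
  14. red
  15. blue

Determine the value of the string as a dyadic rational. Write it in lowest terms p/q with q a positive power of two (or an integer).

1 of 15 · r · max L −∞ · min R 0 ⇒ -1
2 of 15 · rr · max L −∞ · min R -1 ⇒ -2
3 of 15 · rrb · max L -2 · min R -1 ⇒ -3/2
4 of 15 · rrbr · max L -2 · min R -3/2 ⇒ -7/4
5 of 15 · rrbrb · max L -7/4 · min R -3/2 ⇒ -13/8
6 of 15 · rrbrbb · max L -13/8 · min R -3/2 ⇒ -25/16
7 of 15 · rrbrbbb · max L -25/16 · min R -3/2 ⇒ -49/32
8 of 15 · rrbrbbbb · max L -49/32 · min R -3/2 ⇒ -97/64
9 of 15 · rrbrbbbbr · max L -49/32 · min R -97/64 ⇒ -195/128
10 of 15 · rrbrbbbbrb · max L -195/128 · min R -97/64 ⇒ -389/256
11 of 15 · rrbrbbbbrbr · max L -195/128 · min R -389/256 ⇒ -779/512
12 of 15 · rrbrbbbbrbrb · max L -779/512 · min R -389/256 ⇒ -1557/1024
13 of 15 · rrbrbbbbrbrbb · max L -1557/1024 · min R -389/256 ⇒ -3113/2048
14 of 15 · rrbrbbbbrbrbbr · max L -1557/1024 · min R -3113/2048 ⇒ -6227/4096
15 of 15 · rrbrbbbbrbrbbrb · max L -6227/4096 · min R -3113/2048 ⇒ -12453/8192

-12453/8192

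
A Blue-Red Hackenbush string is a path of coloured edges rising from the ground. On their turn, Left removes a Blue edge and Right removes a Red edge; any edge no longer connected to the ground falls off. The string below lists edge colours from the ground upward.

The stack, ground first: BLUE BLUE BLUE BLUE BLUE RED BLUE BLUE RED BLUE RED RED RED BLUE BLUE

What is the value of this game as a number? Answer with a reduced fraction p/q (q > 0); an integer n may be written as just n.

Build G(s[:k]) for k = 1..15, string s = BLUE BLUE BLUE BLUE BLUE RED BLUE BLUE RED BLUE RED RED RED BLUE BLUE.
step 1: add BLUE to get B; options L={ 0 } R={ none } -> 1
step 2: add BLUE to get BB; options L={ 0; 1 } R={ none } -> 2
step 3: add BLUE to get BBB; options L={ 0; 1; 2 } R={ none } -> 3
step 4: add BLUE to get BBBB; options L={ 0; 1; 2; 3 } R={ none } -> 4
step 5: add BLUE to get BBBBB; options L={ 0; 1; 2; 3; 4 } R={ none } -> 5
step 6: add RED to get BBBBBR; options L={ 0; 1; 2; 3; 4 } R={ 5 } -> 9/2
step 7: add BLUE to get BBBBBRB; options L={ 0; 1; 2; 3; 4; 9/2 } R={ 5 } -> 19/4
step 8: add BLUE to get BBBBBRBB; options L={ 0; 1; 2; 3; 4; 9/2; 19/4 } R={ 5 } -> 39/8
step 9: add RED to get BBBBBRBBR; options L={ 0; 1; 2; 3; 4; 9/2; 19/4 } R={ 39/8; 5 } -> 77/16
step 10: add BLUE to get BBBBBRBBRB; options L={ 0; 1; 2; 3; 4; 9/2; 19/4; 77/16 } R={ 39/8; 5 } -> 155/32
step 11: add RED to get BBBBBRBBRBR; options L={ 0; 1; 2; 3; 4; 9/2; 19/4; 77/16 } R={ 155/32; 39/8; 5 } -> 309/64
step 12: add RED to get BBBBBRBBRBRR; options L={ 0; 1; 2; 3; 4; 9/2; 19/4; 77/16 } R={ 309/64; 155/32; 39/8; 5 } -> 617/128
step 13: add RED to get BBBBBRBBRBRRR; options L={ 0; 1; 2; 3; 4; 9/2; 19/4; 77/16 } R={ 617/128; 309/64; 155/32; 39/8; 5 } -> 1233/256
step 14: add BLUE to get BBBBBRBBRBRRRB; options L={ 0; 1; 2; 3; 4; 9/2; 19/4; 77/16; 1233/256 } R={ 617/128; 309/64; 155/32; 39/8; 5 } -> 2467/512
step 15: add BLUE to get BBBBBRBBRBRRRBB; options L={ 0; 1; 2; 3; 4; 9/2; 19/4; 77/16; 1233/256; 2467/512 } R={ 617/128; 309/64; 155/32; 39/8; 5 } -> 4935/1024

4935/1024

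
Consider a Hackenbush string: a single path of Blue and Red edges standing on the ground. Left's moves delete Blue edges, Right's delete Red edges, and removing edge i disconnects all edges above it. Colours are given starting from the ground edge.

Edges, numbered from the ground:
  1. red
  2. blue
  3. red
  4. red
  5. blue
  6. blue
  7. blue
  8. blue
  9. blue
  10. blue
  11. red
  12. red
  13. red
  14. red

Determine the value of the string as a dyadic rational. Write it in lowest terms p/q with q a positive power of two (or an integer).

-6175/8192

Build G(s[:k]) for k = 1..14, string s = red blue red red blue blue blue blue blue blue red red red red.
G_1 [r]  L=[∅]  R=[0]  ⇒ -1
G_2 [rb]  L=[-1]  R=[0]  ⇒ -1/2
G_3 [rbr]  L=[-1]  R=[-1/2; 0]  ⇒ -3/4
G_4 [rbrr]  L=[-1]  R=[-3/4; -1/2; 0]  ⇒ -7/8
G_5 [rbrrb]  L=[-1; -7/8]  R=[-3/4; -1/2; 0]  ⇒ -13/16
G_6 [rbrrbb]  L=[-1; -7/8; -13/16]  R=[-3/4; -1/2; 0]  ⇒ -25/32
G_7 [rbrrbbb]  L=[-1; -7/8; -13/16; -25/32]  R=[-3/4; -1/2; 0]  ⇒ -49/64
G_8 [rbrrbbbb]  L=[-1; -7/8; -13/16; -25/32; -49/64]  R=[-3/4; -1/2; 0]  ⇒ -97/128
G_9 [rbrrbbbbb]  L=[-1; -7/8; -13/16; -25/32; -49/64; -97/128]  R=[-3/4; -1/2; 0]  ⇒ -193/256
G_10 [rbrrbbbbbb]  L=[-1; -7/8; -13/16; -25/32; -49/64; -97/128; -193/256]  R=[-3/4; -1/2; 0]  ⇒ -385/512
G_11 [rbrrbbbbbbr]  L=[-1; -7/8; -13/16; -25/32; -49/64; -97/128; -193/256]  R=[-385/512; -3/4; -1/2; 0]  ⇒ -771/1024
G_12 [rbrrbbbbbbrr]  L=[-1; -7/8; -13/16; -25/32; -49/64; -97/128; -193/256]  R=[-771/1024; -385/512; -3/4; -1/2; 0]  ⇒ -1543/2048
G_13 [rbrrbbbbbbrrr]  L=[-1; -7/8; -13/16; -25/32; -49/64; -97/128; -193/256]  R=[-1543/2048; -771/1024; -385/512; -3/4; -1/2; 0]  ⇒ -3087/4096
G_14 [rbrrbbbbbbrrrr]  L=[-1; -7/8; -13/16; -25/32; -49/64; -97/128; -193/256]  R=[-3087/4096; -1543/2048; -771/1024; -385/512; -3/4; -1/2; 0]  ⇒ -6175/8192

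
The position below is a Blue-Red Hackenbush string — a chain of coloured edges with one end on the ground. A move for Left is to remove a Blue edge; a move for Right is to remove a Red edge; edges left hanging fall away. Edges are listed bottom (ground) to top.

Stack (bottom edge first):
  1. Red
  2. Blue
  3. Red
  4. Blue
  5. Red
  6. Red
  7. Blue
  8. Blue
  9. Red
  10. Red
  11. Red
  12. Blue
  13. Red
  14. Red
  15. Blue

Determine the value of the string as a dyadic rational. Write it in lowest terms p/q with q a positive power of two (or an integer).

-11501/16384

Prefix values for Red Blue Red Blue Red Red Blue Blue Red Red Red Blue Red Red Blue via {L|R} + simplicity:
step 1: add Red to get R; options L={  } R={ 0 } = -1
step 2: add Blue to get RB; options L={ -1 } R={ 0 } = -1/2
step 3: add Red to get RBR; options L={ -1 } R={ -1/2; 0 } = -3/4
step 4: add Blue to get RBRB; options L={ -1; -3/4 } R={ -1/2; 0 } = -5/8
step 5: add Red to get RBRBR; options L={ -1; -3/4 } R={ -5/8; -1/2; 0 } = -11/16
step 6: add Red to get RBRBRR; options L={ -1; -3/4 } R={ -11/16; -5/8; -1/2; 0 } = -23/32
step 7: add Blue to get RBRBRRB; options L={ -1; -3/4; -23/32 } R={ -11/16; -5/8; -1/2; 0 } = -45/64
step 8: add Blue to get RBRBRRBB; options L={ -1; -3/4; -23/32; -45/64 } R={ -11/16; -5/8; -1/2; 0 } = -89/128
step 9: add Red to get RBRBRRBBR; options L={ -1; -3/4; -23/32; -45/64 } R={ -89/128; -11/16; -5/8; -1/2; 0 } = -179/256
step 10: add Red to get RBRBRRBBRR; options L={ -1; -3/4; -23/32; -45/64 } R={ -179/256; -89/128; -11/16; -5/8; -1/2; 0 } = -359/512
step 11: add Red to get RBRBRRBBRRR; options L={ -1; -3/4; -23/32; -45/64 } R={ -359/512; -179/256; -89/128; -11/16; -5/8; -1/2; 0 } = -719/1024
step 12: add Blue to get RBRBRRBBRRRB; options L={ -1; -3/4; -23/32; -45/64; -719/1024 } R={ -359/512; -179/256; -89/128; -11/16; -5/8; -1/2; 0 } = -1437/2048
step 13: add Red to get RBRBRRBBRRRBR; options L={ -1; -3/4; -23/32; -45/64; -719/1024 } R={ -1437/2048; -359/512; -179/256; -89/128; -11/16; -5/8; -1/2; 0 } = -2875/4096
step 14: add Red to get RBRBRRBBRRRBRR; options L={ -1; -3/4; -23/32; -45/64; -719/1024 } R={ -2875/4096; -1437/2048; -359/512; -179/256; -89/128; -11/16; -5/8; -1/2; 0 } = -5751/8192
step 15: add Blue to get RBRBRRBBRRRBRRB; options L={ -1; -3/4; -23/32; -45/64; -719/1024; -5751/8192 } R={ -2875/4096; -1437/2048; -359/512; -179/256; -89/128; -11/16; -5/8; -1/2; 0 } = -11501/16384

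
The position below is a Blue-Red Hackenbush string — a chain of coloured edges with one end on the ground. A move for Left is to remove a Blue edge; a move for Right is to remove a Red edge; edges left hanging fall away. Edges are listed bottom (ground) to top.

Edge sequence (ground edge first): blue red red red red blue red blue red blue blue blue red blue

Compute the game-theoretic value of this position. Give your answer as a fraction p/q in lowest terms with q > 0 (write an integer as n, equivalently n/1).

g_1 [b]  L=[0]  R=[none]  so 1
g_2 [br]  L=[0]  R=[1]  so 1/2
g_3 [brr]  L=[0]  R=[1/2; 1]  so 1/4
g_4 [brrr]  L=[0]  R=[1/4; 1/2; 1]  so 1/8
g_5 [brrrr]  L=[0]  R=[1/8; 1/4; 1/2; 1]  so 1/16
g_6 [brrrrb]  L=[0; 1/16]  R=[1/8; 1/4; 1/2; 1]  so 3/32
g_7 [brrrrbr]  L=[0; 1/16]  R=[3/32; 1/8; 1/4; 1/2; 1]  so 5/64
g_8 [brrrrbrb]  L=[0; 1/16; 5/64]  R=[3/32; 1/8; 1/4; 1/2; 1]  so 11/128
g_9 [brrrrbrbr]  L=[0; 1/16; 5/64]  R=[11/128; 3/32; 1/8; 1/4; 1/2; 1]  so 21/256
g_10 [brrrrbrbrb]  L=[0; 1/16; 5/64; 21/256]  R=[11/128; 3/32; 1/8; 1/4; 1/2; 1]  so 43/512
g_11 [brrrrbrbrbb]  L=[0; 1/16; 5/64; 21/256; 43/512]  R=[11/128; 3/32; 1/8; 1/4; 1/2; 1]  so 87/1024
g_12 [brrrrbrbrbbb]  L=[0; 1/16; 5/64; 21/256; 43/512; 87/1024]  R=[11/128; 3/32; 1/8; 1/4; 1/2; 1]  so 175/2048
g_13 [brrrrbrbrbbbr]  L=[0; 1/16; 5/64; 21/256; 43/512; 87/1024]  R=[175/2048; 11/128; 3/32; 1/8; 1/4; 1/2; 1]  so 349/4096
g_14 [brrrrbrbrbbbrb]  L=[0; 1/16; 5/64; 21/256; 43/512; 87/1024; 349/4096]  R=[175/2048; 11/128; 3/32; 1/8; 1/4; 1/2; 1]  so 699/8192

699/8192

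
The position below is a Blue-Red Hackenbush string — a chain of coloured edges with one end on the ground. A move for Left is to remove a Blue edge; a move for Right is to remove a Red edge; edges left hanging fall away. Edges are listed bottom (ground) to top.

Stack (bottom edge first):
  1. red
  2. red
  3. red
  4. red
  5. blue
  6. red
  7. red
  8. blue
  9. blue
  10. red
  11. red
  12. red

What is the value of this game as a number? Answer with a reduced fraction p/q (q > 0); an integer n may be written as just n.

Build value(s[:k]) for k = 1..12, string s = red red red red blue red red blue blue red red red.
edge 1 of 12 (red): { · | 0 } = -1
edge 2 of 12 (red): { · | -1, 0 } = -2
edge 3 of 12 (red): { · | -2, -1, 0 } = -3
edge 4 of 12 (red): { · | -3, -2, -1, 0 } = -4
edge 5 of 12 (blue): { -4 | -3, -2, -1, 0 } = -7/2
edge 6 of 12 (red): { -4 | -7/2, -3, -2, -1, 0 } = -15/4
edge 7 of 12 (red): { -4 | -15/4, -7/2, -3, -2, -1, 0 } = -31/8
edge 8 of 12 (blue): { -4, -31/8 | -15/4, -7/2, -3, -2, -1, 0 } = -61/16
edge 9 of 12 (blue): { -4, -31/8, -61/16 | -15/4, -7/2, -3, -2, -1, 0 } = -121/32
edge 10 of 12 (red): { -4, -31/8, -61/16 | -121/32, -15/4, -7/2, -3, -2, -1, 0 } = -243/64
edge 11 of 12 (red): { -4, -31/8, -61/16 | -243/64, -121/32, -15/4, -7/2, -3, -2, -1, 0 } = -487/128
edge 12 of 12 (red): { -4, -31/8, -61/16 | -487/128, -243/64, -121/32, -15/4, -7/2, -3, -2, -1, 0 } = -975/256

-975/256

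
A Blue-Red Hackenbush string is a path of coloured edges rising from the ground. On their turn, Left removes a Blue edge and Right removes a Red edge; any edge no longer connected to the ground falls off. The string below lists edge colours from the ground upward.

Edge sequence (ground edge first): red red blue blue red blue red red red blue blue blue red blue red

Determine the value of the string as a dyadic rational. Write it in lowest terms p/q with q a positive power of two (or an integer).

step 1: add red to get r; options L={ ∅ } R={ 0 } -> -1
step 2: add red to get rr; options L={ ∅ } R={ -1,0 } -> -2
step 3: add blue to get rrb; options L={ -2 } R={ -1,0 } -> -3/2
step 4: add blue to get rrbb; options L={ -2,-3/2 } R={ -1,0 } -> -5/4
step 5: add red to get rrbbr; options L={ -2,-3/2 } R={ -5/4,-1,0 } -> -11/8
step 6: add blue to get rrbbrb; options L={ -2,-3/2,-11/8 } R={ -5/4,-1,0 } -> -21/16
step 7: add red to get rrbbrbr; options L={ -2,-3/2,-11/8 } R={ -21/16,-5/4,-1,0 } -> -43/32
step 8: add red to get rrbbrbrr; options L={ -2,-3/2,-11/8 } R={ -43/32,-21/16,-5/4,-1,0 } -> -87/64
step 9: add red to get rrbbrbrrr; options L={ -2,-3/2,-11/8 } R={ -87/64,-43/32,-21/16,-5/4,-1,0 } -> -175/128
step 10: add blue to get rrbbrbrrrb; options L={ -2,-3/2,-11/8,-175/128 } R={ -87/64,-43/32,-21/16,-5/4,-1,0 } -> -349/256
step 11: add blue to get rrbbrbrrrbb; options L={ -2,-3/2,-11/8,-175/128,-349/256 } R={ -87/64,-43/32,-21/16,-5/4,-1,0 } -> -697/512
step 12: add blue to get rrbbrbrrrbbb; options L={ -2,-3/2,-11/8,-175/128,-349/256,-697/512 } R={ -87/64,-43/32,-21/16,-5/4,-1,0 } -> -1393/1024
step 13: add red to get rrbbrbrrrbbbr; options L={ -2,-3/2,-11/8,-175/128,-349/256,-697/512 } R={ -1393/1024,-87/64,-43/32,-21/16,-5/4,-1,0 } -> -2787/2048
step 14: add blue to get rrbbrbrrrbbbrb; options L={ -2,-3/2,-11/8,-175/128,-349/256,-697/512,-2787/2048 } R={ -1393/1024,-87/64,-43/32,-21/16,-5/4,-1,0 } -> -5573/4096
step 15: add red to get rrbbrbrrrbbbrbr; options L={ -2,-3/2,-11/8,-175/128,-349/256,-697/512,-2787/2048 } R={ -5573/4096,-1393/1024,-87/64,-43/32,-21/16,-5/4,-1,0 } -> -11147/8192

-11147/8192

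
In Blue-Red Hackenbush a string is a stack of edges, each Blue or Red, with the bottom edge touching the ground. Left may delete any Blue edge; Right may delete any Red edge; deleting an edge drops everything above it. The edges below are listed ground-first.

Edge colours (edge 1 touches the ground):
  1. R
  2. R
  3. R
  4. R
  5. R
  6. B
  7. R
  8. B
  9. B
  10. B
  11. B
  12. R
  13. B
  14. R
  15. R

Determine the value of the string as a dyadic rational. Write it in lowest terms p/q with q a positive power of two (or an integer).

Prefix values for R R R R R B R B B B B R B R R via {L|R} + simplicity:
g_1 [R]  L=[·]  R=[0]  gives -1
g_2 [RR]  L=[·]  R=[-1; 0]  gives -2
g_3 [RRR]  L=[·]  R=[-2; -1; 0]  gives -3
g_4 [RRRR]  L=[·]  R=[-3; -2; -1; 0]  gives -4
g_5 [RRRRR]  L=[·]  R=[-4; -3; -2; -1; 0]  gives -5
g_6 [RRRRRB]  L=[-5]  R=[-4; -3; -2; -1; 0]  gives -9/2
g_7 [RRRRRBR]  L=[-5]  R=[-9/2; -4; -3; -2; -1; 0]  gives -19/4
g_8 [RRRRRBRB]  L=[-5; -19/4]  R=[-9/2; -4; -3; -2; -1; 0]  gives -37/8
g_9 [RRRRRBRBB]  L=[-5; -19/4; -37/8]  R=[-9/2; -4; -3; -2; -1; 0]  gives -73/16
g_10 [RRRRRBRBBB]  L=[-5; -19/4; -37/8; -73/16]  R=[-9/2; -4; -3; -2; -1; 0]  gives -145/32
g_11 [RRRRRBRBBBB]  L=[-5; -19/4; -37/8; -73/16; -145/32]  R=[-9/2; -4; -3; -2; -1; 0]  gives -289/64
g_12 [RRRRRBRBBBBR]  L=[-5; -19/4; -37/8; -73/16; -145/32]  R=[-289/64; -9/2; -4; -3; -2; -1; 0]  gives -579/128
g_13 [RRRRRBRBBBBRB]  L=[-5; -19/4; -37/8; -73/16; -145/32; -579/128]  R=[-289/64; -9/2; -4; -3; -2; -1; 0]  gives -1157/256
g_14 [RRRRRBRBBBBRBR]  L=[-5; -19/4; -37/8; -73/16; -145/32; -579/128]  R=[-1157/256; -289/64; -9/2; -4; -3; -2; -1; 0]  gives -2315/512
g_15 [RRRRRBRBBBBRBRR]  L=[-5; -19/4; -37/8; -73/16; -145/32; -579/128]  R=[-2315/512; -1157/256; -289/64; -9/2; -4; -3; -2; -1; 0]  gives -4631/1024

-4631/1024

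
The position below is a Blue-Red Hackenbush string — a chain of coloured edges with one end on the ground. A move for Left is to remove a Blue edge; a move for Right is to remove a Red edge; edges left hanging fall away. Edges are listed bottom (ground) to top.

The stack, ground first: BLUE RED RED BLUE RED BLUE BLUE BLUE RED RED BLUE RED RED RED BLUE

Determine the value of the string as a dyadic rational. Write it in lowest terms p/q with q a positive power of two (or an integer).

5923/16384

Prefix values for BLUE RED RED BLUE RED BLUE BLUE BLUE RED RED BLUE RED RED RED BLUE via {L|R} + simplicity:
1 of 15 · B · max L 0 · min R +∞ => 1
2 of 15 · BR · max L 0 · min R 1 => 1/2
3 of 15 · BRR · max L 0 · min R 1/2 => 1/4
4 of 15 · BRRB · max L 1/4 · min R 1/2 => 3/8
5 of 15 · BRRBR · max L 1/4 · min R 3/8 => 5/16
6 of 15 · BRRBRB · max L 5/16 · min R 3/8 => 11/32
7 of 15 · BRRBRBB · max L 11/32 · min R 3/8 => 23/64
8 of 15 · BRRBRBBB · max L 23/64 · min R 3/8 => 47/128
9 of 15 · BRRBRBBBR · max L 23/64 · min R 47/128 => 93/256
10 of 15 · BRRBRBBBRR · max L 23/64 · min R 93/256 => 185/512
11 of 15 · BRRBRBBBRRB · max L 185/512 · min R 93/256 => 371/1024
12 of 15 · BRRBRBBBRRBR · max L 185/512 · min R 371/1024 => 741/2048
13 of 15 · BRRBRBBBRRBRR · max L 185/512 · min R 741/2048 => 1481/4096
14 of 15 · BRRBRBBBRRBRRR · max L 185/512 · min R 1481/4096 => 2961/8192
15 of 15 · BRRBRBBBRRBRRRB · max L 2961/8192 · min R 1481/4096 => 5923/16384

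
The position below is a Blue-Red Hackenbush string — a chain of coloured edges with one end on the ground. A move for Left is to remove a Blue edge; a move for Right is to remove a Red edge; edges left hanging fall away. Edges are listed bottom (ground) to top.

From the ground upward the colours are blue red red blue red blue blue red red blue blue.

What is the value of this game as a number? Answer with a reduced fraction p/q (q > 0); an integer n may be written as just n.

Recurse on prefixes of the 11-edge string blue red red blue red blue blue red red blue blue:
val(b) = { 0 | ∅ } ⇒ 1
val(br) = { 0 | 1 } ⇒ 1/2
val(brr) = { 0 | 1/2,1 } ⇒ 1/4
val(brrb) = { 0,1/4 | 1/2,1 } ⇒ 3/8
val(brrbr) = { 0,1/4 | 3/8,1/2,1 } ⇒ 5/16
val(brrbrb) = { 0,1/4,5/16 | 3/8,1/2,1 } ⇒ 11/32
val(brrbrbb) = { 0,1/4,5/16,11/32 | 3/8,1/2,1 } ⇒ 23/64
val(brrbrbbr) = { 0,1/4,5/16,11/32 | 23/64,3/8,1/2,1 } ⇒ 45/128
val(brrbrbbrr) = { 0,1/4,5/16,11/32 | 45/128,23/64,3/8,1/2,1 } ⇒ 89/256
val(brrbrbbrrb) = { 0,1/4,5/16,11/32,89/256 | 45/128,23/64,3/8,1/2,1 } ⇒ 179/512
val(brrbrbbrrbb) = { 0,1/4,5/16,11/32,89/256,179/512 | 45/128,23/64,3/8,1/2,1 } ⇒ 359/1024

359/1024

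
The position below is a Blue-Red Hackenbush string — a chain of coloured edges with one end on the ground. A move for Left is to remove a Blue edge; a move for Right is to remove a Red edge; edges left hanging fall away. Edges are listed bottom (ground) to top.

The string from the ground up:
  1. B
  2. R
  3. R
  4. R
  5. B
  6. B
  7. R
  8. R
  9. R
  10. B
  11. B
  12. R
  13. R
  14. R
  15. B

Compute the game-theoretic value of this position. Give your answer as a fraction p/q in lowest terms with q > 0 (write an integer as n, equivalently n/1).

Prefix values for B R R R B B R R R B B R R R B via {L|R} + simplicity:
1 of 15 · B · max L 0 · min R +∞ → 1
2 of 15 · BR · max L 0 · min R 1 → 1/2
3 of 15 · BRR · max L 0 · min R 1/2 → 1/4
4 of 15 · BRRR · max L 0 · min R 1/4 → 1/8
5 of 15 · BRRRB · max L 1/8 · min R 1/4 → 3/16
6 of 15 · BRRRBB · max L 3/16 · min R 1/4 → 7/32
7 of 15 · BRRRBBR · max L 3/16 · min R 7/32 → 13/64
8 of 15 · BRRRBBRR · max L 3/16 · min R 13/64 → 25/128
9 of 15 · BRRRBBRRR · max L 3/16 · min R 25/128 → 49/256
10 of 15 · BRRRBBRRRB · max L 49/256 · min R 25/128 → 99/512
11 of 15 · BRRRBBRRRBB · max L 99/512 · min R 25/128 → 199/1024
12 of 15 · BRRRBBRRRBBR · max L 99/512 · min R 199/1024 → 397/2048
13 of 15 · BRRRBBRRRBBRR · max L 99/512 · min R 397/2048 → 793/4096
14 of 15 · BRRRBBRRRBBRRR · max L 99/512 · min R 793/4096 → 1585/8192
15 of 15 · BRRRBBRRRBBRRRB · max L 1585/8192 · min R 793/4096 → 3171/16384

3171/16384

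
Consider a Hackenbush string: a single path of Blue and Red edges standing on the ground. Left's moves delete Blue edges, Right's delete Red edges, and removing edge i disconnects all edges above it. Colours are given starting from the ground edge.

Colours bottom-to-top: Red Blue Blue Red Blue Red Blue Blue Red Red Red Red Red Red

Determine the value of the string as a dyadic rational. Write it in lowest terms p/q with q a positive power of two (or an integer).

-2687/8192

Recurse on prefixes of the 14-edge string Red Blue Blue Red Blue Red Blue Blue Red Red Red Red Red Red:
step 1: add Red to get R; options L={ · } R={ 0 } → -1
step 2: add Blue to get RB; options L={ -1 } R={ 0 } → -1/2
step 3: add Blue to get RBB; options L={ -1,-1/2 } R={ 0 } → -1/4
step 4: add Red to get RBBR; options L={ -1,-1/2 } R={ -1/4,0 } → -3/8
step 5: add Blue to get RBBRB; options L={ -1,-1/2,-3/8 } R={ -1/4,0 } → -5/16
step 6: add Red to get RBBRBR; options L={ -1,-1/2,-3/8 } R={ -5/16,-1/4,0 } → -11/32
step 7: add Blue to get RBBRBRB; options L={ -1,-1/2,-3/8,-11/32 } R={ -5/16,-1/4,0 } → -21/64
step 8: add Blue to get RBBRBRBB; options L={ -1,-1/2,-3/8,-11/32,-21/64 } R={ -5/16,-1/4,0 } → -41/128
step 9: add Red to get RBBRBRBBR; options L={ -1,-1/2,-3/8,-11/32,-21/64 } R={ -41/128,-5/16,-1/4,0 } → -83/256
step 10: add Red to get RBBRBRBBRR; options L={ -1,-1/2,-3/8,-11/32,-21/64 } R={ -83/256,-41/128,-5/16,-1/4,0 } → -167/512
step 11: add Red to get RBBRBRBBRRR; options L={ -1,-1/2,-3/8,-11/32,-21/64 } R={ -167/512,-83/256,-41/128,-5/16,-1/4,0 } → -335/1024
step 12: add Red to get RBBRBRBBRRRR; options L={ -1,-1/2,-3/8,-11/32,-21/64 } R={ -335/1024,-167/512,-83/256,-41/128,-5/16,-1/4,0 } → -671/2048
step 13: add Red to get RBBRBRBBRRRRR; options L={ -1,-1/2,-3/8,-11/32,-21/64 } R={ -671/2048,-335/1024,-167/512,-83/256,-41/128,-5/16,-1/4,0 } → -1343/4096
step 14: add Red to get RBBRBRBBRRRRRR; options L={ -1,-1/2,-3/8,-11/32,-21/64 } R={ -1343/4096,-671/2048,-335/1024,-167/512,-83/256,-41/128,-5/16,-1/4,0 } → -2687/8192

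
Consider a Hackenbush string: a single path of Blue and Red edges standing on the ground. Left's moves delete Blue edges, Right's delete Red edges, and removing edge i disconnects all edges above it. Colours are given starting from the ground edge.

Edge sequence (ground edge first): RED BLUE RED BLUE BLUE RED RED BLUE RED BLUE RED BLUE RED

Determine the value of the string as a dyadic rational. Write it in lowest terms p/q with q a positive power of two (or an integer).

R: Left {  }, Right { 0 } → simplest -1
RB: Left { -1 }, Right { 0 } → simplest -1/2
RBR: Left { -1 }, Right { -1/2,0 } → simplest -3/4
RBRB: Left { -1,-3/4 }, Right { -1/2,0 } → simplest -5/8
RBRBB: Left { -1,-3/4,-5/8 }, Right { -1/2,0 } → simplest -9/16
RBRBBR: Left { -1,-3/4,-5/8 }, Right { -9/16,-1/2,0 } → simplest -19/32
RBRBBRR: Left { -1,-3/4,-5/8 }, Right { -19/32,-9/16,-1/2,0 } → simplest -39/64
RBRBBRRB: Left { -1,-3/4,-5/8,-39/64 }, Right { -19/32,-9/16,-1/2,0 } → simplest -77/128
RBRBBRRBR: Left { -1,-3/4,-5/8,-39/64 }, Right { -77/128,-19/32,-9/16,-1/2,0 } → simplest -155/256
RBRBBRRBRB: Left { -1,-3/4,-5/8,-39/64,-155/256 }, Right { -77/128,-19/32,-9/16,-1/2,0 } → simplest -309/512
RBRBBRRBRBR: Left { -1,-3/4,-5/8,-39/64,-155/256 }, Right { -309/512,-77/128,-19/32,-9/16,-1/2,0 } → simplest -619/1024
RBRBBRRBRBRB: Left { -1,-3/4,-5/8,-39/64,-155/256,-619/1024 }, Right { -309/512,-77/128,-19/32,-9/16,-1/2,0 } → simplest -1237/2048
RBRBBRRBRBRBR: Left { -1,-3/4,-5/8,-39/64,-155/256,-619/1024 }, Right { -1237/2048,-309/512,-77/128,-19/32,-9/16,-1/2,0 } → simplest -2475/4096

-2475/4096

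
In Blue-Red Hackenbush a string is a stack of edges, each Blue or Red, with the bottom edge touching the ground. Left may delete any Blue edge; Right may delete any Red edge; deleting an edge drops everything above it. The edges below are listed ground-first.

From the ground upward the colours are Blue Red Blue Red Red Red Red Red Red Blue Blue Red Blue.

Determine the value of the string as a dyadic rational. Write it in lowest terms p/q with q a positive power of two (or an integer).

Recurse on prefixes of the 13-edge string Blue Red Blue Red Red Red Red Red Red Blue Blue Red Blue:
1 of 13 · B · max L 0 · min R +∞ → 1
2 of 13 · BR · max L 0 · min R 1 → 1/2
3 of 13 · BRB · max L 1/2 · min R 1 → 3/4
4 of 13 · BRBR · max L 1/2 · min R 3/4 → 5/8
5 of 13 · BRBRR · max L 1/2 · min R 5/8 → 9/16
6 of 13 · BRBRRR · max L 1/2 · min R 9/16 → 17/32
7 of 13 · BRBRRRR · max L 1/2 · min R 17/32 → 33/64
8 of 13 · BRBRRRRR · max L 1/2 · min R 33/64 → 65/128
9 of 13 · BRBRRRRRR · max L 1/2 · min R 65/128 → 129/256
10 of 13 · BRBRRRRRRB · max L 129/256 · min R 65/128 → 259/512
11 of 13 · BRBRRRRRRBB · max L 259/512 · min R 65/128 → 519/1024
12 of 13 · BRBRRRRRRBBR · max L 259/512 · min R 519/1024 → 1037/2048
13 of 13 · BRBRRRRRRBBRB · max L 1037/2048 · min R 519/1024 → 2075/4096

2075/4096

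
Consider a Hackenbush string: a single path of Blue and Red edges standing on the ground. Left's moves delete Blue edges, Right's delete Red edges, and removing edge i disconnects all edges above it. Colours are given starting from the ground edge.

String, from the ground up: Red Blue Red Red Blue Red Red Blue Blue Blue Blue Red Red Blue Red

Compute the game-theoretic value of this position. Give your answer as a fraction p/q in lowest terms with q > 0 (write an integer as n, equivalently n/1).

R: Left { none }, Right { 0 } — simplest -1
RB: Left { -1 }, Right { 0 } — simplest -1/2
RBR: Left { -1 }, Right { -1/2 0 } — simplest -3/4
RBRR: Left { -1 }, Right { -3/4 -1/2 0 } — simplest -7/8
RBRRB: Left { -1 -7/8 }, Right { -3/4 -1/2 0 } — simplest -13/16
RBRRBR: Left { -1 -7/8 }, Right { -13/16 -3/4 -1/2 0 } — simplest -27/32
RBRRBRR: Left { -1 -7/8 }, Right { -27/32 -13/16 -3/4 -1/2 0 } — simplest -55/64
RBRRBRRB: Left { -1 -7/8 -55/64 }, Right { -27/32 -13/16 -3/4 -1/2 0 } — simplest -109/128
RBRRBRRBB: Left { -1 -7/8 -55/64 -109/128 }, Right { -27/32 -13/16 -3/4 -1/2 0 } — simplest -217/256
RBRRBRRBBB: Left { -1 -7/8 -55/64 -109/128 -217/256 }, Right { -27/32 -13/16 -3/4 -1/2 0 } — simplest -433/512
RBRRBRRBBBB: Left { -1 -7/8 -55/64 -109/128 -217/256 -433/512 }, Right { -27/32 -13/16 -3/4 -1/2 0 } — simplest -865/1024
RBRRBRRBBBBR: Left { -1 -7/8 -55/64 -109/128 -217/256 -433/512 }, Right { -865/1024 -27/32 -13/16 -3/4 -1/2 0 } — simplest -1731/2048
RBRRBRRBBBBRR: Left { -1 -7/8 -55/64 -109/128 -217/256 -433/512 }, Right { -1731/2048 -865/1024 -27/32 -13/16 -3/4 -1/2 0 } — simplest -3463/4096
RBRRBRRBBBBRRB: Left { -1 -7/8 -55/64 -109/128 -217/256 -433/512 -3463/4096 }, Right { -1731/2048 -865/1024 -27/32 -13/16 -3/4 -1/2 0 } — simplest -6925/8192
RBRRBRRBBBBRRBR: Left { -1 -7/8 -55/64 -109/128 -217/256 -433/512 -3463/4096 }, Right { -6925/8192 -1731/2048 -865/1024 -27/32 -13/16 -3/4 -1/2 0 } — simplest -13851/16384

-13851/16384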